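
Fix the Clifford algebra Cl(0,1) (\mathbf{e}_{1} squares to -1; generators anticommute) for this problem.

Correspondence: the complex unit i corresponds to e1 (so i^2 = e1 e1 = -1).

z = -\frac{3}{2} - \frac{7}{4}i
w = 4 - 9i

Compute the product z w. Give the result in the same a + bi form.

In blades: z = -\frac{3}{2} - \frac{7}{4} e_{1}, w = 4 - 9 e_{1}.
Distribute z over w term by term (generator squares from the signature, products reordered to ascending indices): (-\frac{3}{2})*w = -6 + \frac{27}{2} e_{1}; (-\frac{7}{4} e_{1})*w = -\frac{63}{4} - 7 e_{1}.
Sum: -\frac{87}{4} + \frac{13}{2} e_{1}; translating back through the correspondence:
Answer: -\frac{87}{4} + \frac{13}{2}i


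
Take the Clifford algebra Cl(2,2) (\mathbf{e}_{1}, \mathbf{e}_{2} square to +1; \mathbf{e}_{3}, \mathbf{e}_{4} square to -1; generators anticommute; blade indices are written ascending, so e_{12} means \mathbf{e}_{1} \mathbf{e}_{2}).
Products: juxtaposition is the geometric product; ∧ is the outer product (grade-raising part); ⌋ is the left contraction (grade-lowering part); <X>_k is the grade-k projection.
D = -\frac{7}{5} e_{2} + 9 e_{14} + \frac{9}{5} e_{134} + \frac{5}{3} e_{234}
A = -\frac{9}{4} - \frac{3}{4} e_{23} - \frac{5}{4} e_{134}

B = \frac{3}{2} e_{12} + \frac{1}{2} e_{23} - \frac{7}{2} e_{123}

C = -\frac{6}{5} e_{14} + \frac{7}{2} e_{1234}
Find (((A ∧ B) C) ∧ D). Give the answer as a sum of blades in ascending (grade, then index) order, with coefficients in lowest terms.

step 1: -\frac{27}{8} e_{12} - \frac{9}{8} e_{23} + \frac{63}{8} e_{123}
step 2: \frac{441}{16} e_{4} - \frac{63}{16} e_{14} - \frac{81}{20} e_{24} + \frac{189}{16} e_{34} - \frac{189}{20} e_{234} + \frac{27}{20} e_{1234}
step 3: \frac{3087}{80} e_{24} - \frac{441}{80} e_{124} - \frac{1323}{80} e_{234}
Answer: \frac{3087}{80} e_{24} - \frac{441}{80} e_{124} - \frac{1323}{80} e_{234}


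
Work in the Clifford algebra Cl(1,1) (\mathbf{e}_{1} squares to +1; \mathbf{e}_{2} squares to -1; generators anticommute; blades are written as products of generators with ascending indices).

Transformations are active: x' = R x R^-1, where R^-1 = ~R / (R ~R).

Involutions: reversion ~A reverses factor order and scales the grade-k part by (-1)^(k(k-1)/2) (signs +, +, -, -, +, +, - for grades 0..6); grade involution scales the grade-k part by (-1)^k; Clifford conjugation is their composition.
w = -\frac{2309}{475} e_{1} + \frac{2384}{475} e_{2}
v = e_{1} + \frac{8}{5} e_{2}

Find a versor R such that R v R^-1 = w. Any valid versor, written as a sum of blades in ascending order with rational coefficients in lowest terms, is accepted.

R = v + w = -\frac{1834}{475} e_{1} + \frac{3144}{475} e_{2} works: the equal norms (-\frac{39}{25}) guarantee its sandwich swaps v into w.
Answer: -\frac{1834}{475} e_{1} + \frac{3144}{475} e_{2}


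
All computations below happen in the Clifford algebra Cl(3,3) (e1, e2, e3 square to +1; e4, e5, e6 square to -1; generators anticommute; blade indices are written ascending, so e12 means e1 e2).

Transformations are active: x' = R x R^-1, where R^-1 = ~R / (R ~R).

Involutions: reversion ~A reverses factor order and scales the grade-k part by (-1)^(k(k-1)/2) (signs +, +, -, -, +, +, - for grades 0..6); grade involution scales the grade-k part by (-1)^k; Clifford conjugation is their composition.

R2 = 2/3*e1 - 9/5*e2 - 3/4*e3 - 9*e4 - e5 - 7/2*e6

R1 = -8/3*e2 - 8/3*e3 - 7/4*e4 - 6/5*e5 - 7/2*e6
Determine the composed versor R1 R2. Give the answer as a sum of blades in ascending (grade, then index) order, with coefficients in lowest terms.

Distribute over the terms of R1 (each basis-blade product reordered to ascending indices, repeated generators contracted through their squares):
(-8/3*e2) R2 = 24/5 + 16/9*e12 + 2*e23 + 24*e24 + 8/3*e25 + 28/3*e26
(-8/3*e3) R2 = 2 + 16/9*e13 - 24/5*e23 + 24*e34 + 8/3*e35 + 28/3*e36
(-7/4*e4) R2 = -63/4 + 7/6*e14 - 63/20*e24 - 21/16*e34 + 7/4*e45 + 49/8*e46
(-6/5*e5) R2 = -6/5 + 4/5*e15 - 54/25*e25 - 9/10*e35 - 54/5*e45 + 21/5*e56
(-7/2*e6) R2 = -49/4 + 7/3*e16 - 63/10*e26 - 21/8*e36 - 63/2*e46 - 7/2*e56
Summing the partial products and collecting blades:
Answer: -112/5 + 16/9*e12 + 16/9*e13 + 7/6*e14 + 4/5*e15 + 7/3*e16 - 14/5*e23 + 417/20*e24 + 38/75*e25 + 91/30*e26 + 363/16*e34 + 53/30*e35 + 161/24*e36 - 181/20*e45 - 203/8*e46 + 7/10*e56


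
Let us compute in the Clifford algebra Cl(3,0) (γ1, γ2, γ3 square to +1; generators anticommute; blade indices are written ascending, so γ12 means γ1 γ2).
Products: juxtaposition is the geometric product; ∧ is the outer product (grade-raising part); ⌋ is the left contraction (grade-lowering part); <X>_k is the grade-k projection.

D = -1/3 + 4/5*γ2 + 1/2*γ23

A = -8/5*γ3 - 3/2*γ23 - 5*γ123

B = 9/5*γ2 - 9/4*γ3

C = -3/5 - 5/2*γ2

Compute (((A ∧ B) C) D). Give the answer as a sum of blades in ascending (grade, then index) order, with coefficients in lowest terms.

step 1: 72/25*γ23
step 2: 36/5*γ3 - 216/125*γ23
step 3: 108/125 - 18/5*γ2 - 636/625*γ3 - 648/125*γ23
Answer: 108/125 - 18/5*γ2 - 636/625*γ3 - 648/125*γ23


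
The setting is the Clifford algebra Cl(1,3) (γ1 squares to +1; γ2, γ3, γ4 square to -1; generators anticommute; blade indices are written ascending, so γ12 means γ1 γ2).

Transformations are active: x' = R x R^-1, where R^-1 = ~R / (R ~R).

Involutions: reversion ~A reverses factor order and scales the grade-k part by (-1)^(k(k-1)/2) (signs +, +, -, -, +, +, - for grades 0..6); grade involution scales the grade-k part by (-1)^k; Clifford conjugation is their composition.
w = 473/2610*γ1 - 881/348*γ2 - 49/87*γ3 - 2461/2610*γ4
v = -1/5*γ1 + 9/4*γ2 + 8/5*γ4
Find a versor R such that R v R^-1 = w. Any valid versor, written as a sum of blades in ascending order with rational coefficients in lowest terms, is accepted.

Equal squares first: v^2 = w^2 = -3033/400. Then v + w = -49/2610*γ1 - 49/174*γ2 - 49/87*γ3 + 343/522*γ4 is a versor taking v to w, provided it is invertible.
Answer: -49/2610*γ1 - 49/174*γ2 - 49/87*γ3 + 343/522*γ4


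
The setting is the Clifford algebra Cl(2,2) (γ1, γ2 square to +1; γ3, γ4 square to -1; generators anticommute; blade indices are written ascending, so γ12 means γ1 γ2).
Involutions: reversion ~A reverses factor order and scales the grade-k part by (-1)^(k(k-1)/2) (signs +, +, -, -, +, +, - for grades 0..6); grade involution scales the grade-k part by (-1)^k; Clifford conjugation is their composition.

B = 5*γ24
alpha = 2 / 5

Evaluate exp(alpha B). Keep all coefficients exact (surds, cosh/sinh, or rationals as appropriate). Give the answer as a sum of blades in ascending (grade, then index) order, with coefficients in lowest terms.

B^2 = (5)^2*(γ24)^2 = 25*(+1) = 25 (a basis 2-blade squares to minus the product of its generators' squares).
B^2 = 25 — the series telescopes hyperbolically here: l = 5, alpha*l = 2, so exp(alpha B) = cosh(2) + (sinh(2)/5)*B = cosh(2) + (sinh(2)/5)*B.
Answer: cosh(2) + sinh(2)*γ24


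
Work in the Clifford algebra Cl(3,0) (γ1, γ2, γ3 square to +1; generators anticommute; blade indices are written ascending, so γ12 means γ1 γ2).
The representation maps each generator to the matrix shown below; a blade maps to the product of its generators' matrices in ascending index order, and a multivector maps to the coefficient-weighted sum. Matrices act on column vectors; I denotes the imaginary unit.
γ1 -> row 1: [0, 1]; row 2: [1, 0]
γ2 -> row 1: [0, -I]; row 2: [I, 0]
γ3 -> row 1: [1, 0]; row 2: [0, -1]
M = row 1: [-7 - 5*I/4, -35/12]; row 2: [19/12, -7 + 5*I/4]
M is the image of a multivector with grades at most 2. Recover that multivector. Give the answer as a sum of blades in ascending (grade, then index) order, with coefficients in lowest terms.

Method: 1, rho(γ1), rho(γ2), rho(γ3) form a trace-orthogonal basis of the 2x2 complex matrices (tr(X Y) = 2 if X = Y, else 0), so M = m0*1 + m1*rho(γ1) + m2*rho(γ2) + m3*rho(γ3) with m0 = tr(M)/2 = -7, m1 = tr(M rho(γ1))/2 = -2/3, m2 = tr(M rho(γ2))/2 = -9*I/4, m3 = tr(M rho(γ3))/2 = -5*I/4.
Multiplying table entries, the bivector images are rho(γ12) = I*rho(γ3), rho(γ13) = -I*rho(γ2), rho(γ23) = I*rho(γ1); with real blade coefficients the real parts of m0..m3 are the coefficients of 1, γ1, γ2, γ3 and the imaginary parts give the bivectors (γ23: Im m1, γ13: -Im m2, γ12: Im m3).
Answer: -7 - 2/3*γ1 - 5/4*γ12 + 9/4*γ13


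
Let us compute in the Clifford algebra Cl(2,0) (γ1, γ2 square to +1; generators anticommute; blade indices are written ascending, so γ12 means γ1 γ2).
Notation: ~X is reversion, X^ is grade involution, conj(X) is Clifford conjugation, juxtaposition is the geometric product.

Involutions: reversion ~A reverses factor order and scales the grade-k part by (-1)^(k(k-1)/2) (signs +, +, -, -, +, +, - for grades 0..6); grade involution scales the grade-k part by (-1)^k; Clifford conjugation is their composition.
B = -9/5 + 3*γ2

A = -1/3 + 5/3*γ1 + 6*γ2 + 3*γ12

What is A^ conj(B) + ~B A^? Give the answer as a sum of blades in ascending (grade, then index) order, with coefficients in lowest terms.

first term: 93/5 - 6*γ1 + 59/5*γ2 - 2/5*γ12
second term: -87/5 - 6*γ1 + 49/5*γ2 - 2/5*γ12
Answer: 6/5 - 12*γ1 + 108/5*γ2 - 4/5*γ12


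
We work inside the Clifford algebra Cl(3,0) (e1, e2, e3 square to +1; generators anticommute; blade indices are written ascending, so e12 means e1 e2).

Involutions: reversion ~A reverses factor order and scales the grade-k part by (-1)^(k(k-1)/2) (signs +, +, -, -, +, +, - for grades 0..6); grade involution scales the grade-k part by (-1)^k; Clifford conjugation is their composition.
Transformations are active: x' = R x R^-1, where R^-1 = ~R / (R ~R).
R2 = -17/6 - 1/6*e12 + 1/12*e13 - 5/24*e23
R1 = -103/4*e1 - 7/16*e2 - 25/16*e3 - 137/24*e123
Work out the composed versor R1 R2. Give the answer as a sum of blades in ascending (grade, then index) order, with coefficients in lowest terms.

Distribute over the terms of R1 (each basis-blade product reordered to ascending indices, repeated generators contracted through their squares):
(-103/4*e1) R2 = 1751/24*e1 + 103/24*e2 - 103/48*e3 + 515/96*e123
(-7/16*e2) R2 = -7/96*e1 + 119/96*e2 + 35/384*e3 + 7/192*e123
(-25/16*e3) R2 = 25/192*e1 - 125/384*e2 + 425/96*e3 + 25/96*e123
(-137/24*e123) R2 = -685/576*e1 - 137/288*e2 - 137/144*e3 + 2329/144*e123
Summing the partial products and collecting blades:
Answer: 10343/144*e1 + 5449/1152*e2 + 1637/1152*e3 + 12577/576*e123


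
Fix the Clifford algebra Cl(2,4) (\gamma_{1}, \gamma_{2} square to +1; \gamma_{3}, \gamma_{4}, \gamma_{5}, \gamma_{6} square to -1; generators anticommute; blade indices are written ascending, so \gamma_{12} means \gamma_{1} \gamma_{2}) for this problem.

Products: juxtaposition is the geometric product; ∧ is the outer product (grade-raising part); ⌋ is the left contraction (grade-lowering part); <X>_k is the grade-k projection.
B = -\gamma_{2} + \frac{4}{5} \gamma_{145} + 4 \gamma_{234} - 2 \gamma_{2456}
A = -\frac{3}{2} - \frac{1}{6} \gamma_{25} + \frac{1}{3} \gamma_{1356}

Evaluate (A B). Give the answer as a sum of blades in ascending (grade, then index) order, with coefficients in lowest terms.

step 1: \frac{3}{2} \gamma_{2} - \frac{1}{6} \gamma_{5} - \frac{1}{3} \gamma_{46} - \frac{2}{15} \gamma_{124} - \frac{6}{5} \gamma_{145} - 6 \gamma_{234} + \frac{2}{3} \gamma_{345} - \frac{4}{15} \gamma_{346} - \frac{2}{3} \gamma_{1234} + 3 \gamma_{2456} + \frac{1}{3} \gamma_{12356} + \frac{4}{3} \gamma_{12456}
Answer: \frac{3}{2} \gamma_{2} - \frac{1}{6} \gamma_{5} - \frac{1}{3} \gamma_{46} - \frac{2}{15} \gamma_{124} - \frac{6}{5} \gamma_{145} - 6 \gamma_{234} + \frac{2}{3} \gamma_{345} - \frac{4}{15} \gamma_{346} - \frac{2}{3} \gamma_{1234} + 3 \gamma_{2456} + \frac{1}{3} \gamma_{12356} + \frac{4}{3} \gamma_{12456}


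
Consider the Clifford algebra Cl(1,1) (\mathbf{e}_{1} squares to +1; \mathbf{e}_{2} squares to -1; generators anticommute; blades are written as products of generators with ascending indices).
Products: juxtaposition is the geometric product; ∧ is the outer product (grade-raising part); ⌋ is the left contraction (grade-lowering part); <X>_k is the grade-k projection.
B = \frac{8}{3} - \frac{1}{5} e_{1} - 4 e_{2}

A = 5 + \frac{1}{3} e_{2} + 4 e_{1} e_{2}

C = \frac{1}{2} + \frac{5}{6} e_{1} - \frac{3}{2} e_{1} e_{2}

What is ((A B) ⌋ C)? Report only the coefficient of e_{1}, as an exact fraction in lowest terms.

step 1: \frac{44}{3} + 15 e_{1} - \frac{824}{45} e_{2} + \frac{161}{15} e_{1} e_{2}
step 2: \frac{56}{15} + \frac{1786}{45} e_{1} - \frac{45}{2} e_{2} - 22 e_{1} e_{2}
Answer: \frac{1786}{45}


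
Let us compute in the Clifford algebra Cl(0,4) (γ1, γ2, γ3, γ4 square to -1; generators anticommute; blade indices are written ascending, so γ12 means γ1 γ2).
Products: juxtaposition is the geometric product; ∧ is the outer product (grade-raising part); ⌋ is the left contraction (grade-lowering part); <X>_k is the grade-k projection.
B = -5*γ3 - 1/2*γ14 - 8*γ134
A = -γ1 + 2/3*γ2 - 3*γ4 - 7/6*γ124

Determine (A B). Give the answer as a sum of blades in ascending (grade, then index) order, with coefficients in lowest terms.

step 1: 3/2*γ1 + 7/12*γ2 - 1/2*γ4 - 19*γ13 - 38/3*γ23 - 23*γ34 + 1/3*γ124 - 1/2*γ1234
Answer: 3/2*γ1 + 7/12*γ2 - 1/2*γ4 - 19*γ13 - 38/3*γ23 - 23*γ34 + 1/3*γ124 - 1/2*γ1234


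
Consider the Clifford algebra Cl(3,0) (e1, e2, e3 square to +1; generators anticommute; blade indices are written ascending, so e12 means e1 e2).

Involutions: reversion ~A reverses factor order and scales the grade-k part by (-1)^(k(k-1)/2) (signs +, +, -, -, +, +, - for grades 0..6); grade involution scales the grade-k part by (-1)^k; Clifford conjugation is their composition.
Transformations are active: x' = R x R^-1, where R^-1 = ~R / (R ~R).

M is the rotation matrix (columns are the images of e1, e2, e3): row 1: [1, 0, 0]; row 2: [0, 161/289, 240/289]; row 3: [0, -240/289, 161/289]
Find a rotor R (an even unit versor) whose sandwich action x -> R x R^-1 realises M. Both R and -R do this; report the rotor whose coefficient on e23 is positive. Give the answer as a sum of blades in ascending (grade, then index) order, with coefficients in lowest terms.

Method: write R = a + b12*e12 + b13*e13 + b23*e23 with a^2 + b12^2 + b13^2 + b23^2 = 1 (so R^-1 = ~R). Expanding the columns R e_j ~R gives tr M = 4a^2 - 1 and, from the antisymmetric part, M21 - M12 = -4a*b12, M13 - M31 = 4a*b13, M32 - M23 = -4a*b23.
Here tr M = 611/289, so a^2 = (1 + tr M)/4 = 225/289 and a = ±15/17. Taking a = 15/17: M21 - M12 = 0, M13 - M31 = 0, M32 - M23 = -480/289, giving b12 = 0, b13 = 0, b23 = 8/17, i.e. R = 15/17 + 8/17*e23.
Its e23 coefficient is already positive.
Answer: 15/17 + 8/17*e23. Sheet selection: the two-to-one cover makes ±R indistinguishable at the matrix level (trace 611/289), so uniqueness comes from the required sign on e23.


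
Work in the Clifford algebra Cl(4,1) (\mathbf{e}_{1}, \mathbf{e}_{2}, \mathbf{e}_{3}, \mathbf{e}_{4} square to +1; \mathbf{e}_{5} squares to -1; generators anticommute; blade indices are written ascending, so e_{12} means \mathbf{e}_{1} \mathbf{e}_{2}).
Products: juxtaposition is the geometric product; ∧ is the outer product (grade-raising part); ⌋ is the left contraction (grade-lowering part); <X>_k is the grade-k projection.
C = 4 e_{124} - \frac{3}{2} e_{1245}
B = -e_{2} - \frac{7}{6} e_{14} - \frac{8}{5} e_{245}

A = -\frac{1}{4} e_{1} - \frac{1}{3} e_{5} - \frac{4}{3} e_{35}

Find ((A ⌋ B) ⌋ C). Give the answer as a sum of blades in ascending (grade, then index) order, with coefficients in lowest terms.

step 1: \frac{7}{24} e_{4} - \frac{8}{15} e_{24}
step 2: \frac{32}{15} e_{1} + \frac{7}{6} e_{12} - \frac{4}{5} e_{15} - \frac{7}{16} e_{125}
Answer: \frac{32}{15} e_{1} + \frac{7}{6} e_{12} - \frac{4}{5} e_{15} - \frac{7}{16} e_{125}


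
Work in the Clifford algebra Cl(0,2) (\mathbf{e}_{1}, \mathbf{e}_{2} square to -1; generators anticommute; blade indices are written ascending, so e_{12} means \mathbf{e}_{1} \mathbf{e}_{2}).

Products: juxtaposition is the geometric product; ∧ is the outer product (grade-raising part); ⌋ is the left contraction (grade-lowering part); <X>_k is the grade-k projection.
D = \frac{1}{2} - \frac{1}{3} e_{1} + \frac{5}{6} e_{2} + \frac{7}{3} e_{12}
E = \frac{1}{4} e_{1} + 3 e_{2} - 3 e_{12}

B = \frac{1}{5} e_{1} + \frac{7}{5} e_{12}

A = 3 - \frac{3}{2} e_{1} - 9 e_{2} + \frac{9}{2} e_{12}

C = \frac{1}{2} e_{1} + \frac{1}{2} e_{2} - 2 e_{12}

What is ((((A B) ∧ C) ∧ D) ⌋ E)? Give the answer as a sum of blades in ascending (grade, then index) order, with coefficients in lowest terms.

step 1: -6 - 12 e_{1} + 3 e_{2} + 6 e_{12}
step 2: -3 e_{1} - 3 e_{2} + \frac{9}{2} e_{12}
step 3: -\frac{3}{2} e_{1} - \frac{3}{2} e_{2} - \frac{5}{4} e_{12}
step 4: \frac{9}{8} + \frac{9}{2} e_{1} - \frac{9}{2} e_{2}
Answer: \frac{9}{8} + \frac{9}{2} e_{1} - \frac{9}{2} e_{2}


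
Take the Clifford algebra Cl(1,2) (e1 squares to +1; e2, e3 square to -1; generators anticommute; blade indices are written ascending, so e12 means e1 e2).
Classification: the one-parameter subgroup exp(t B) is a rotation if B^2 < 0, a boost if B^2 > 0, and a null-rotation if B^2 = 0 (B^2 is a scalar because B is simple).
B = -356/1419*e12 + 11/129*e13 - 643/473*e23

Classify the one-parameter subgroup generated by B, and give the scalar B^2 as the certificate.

B^2 term by term: the squares give (-356/1419)^2*(e12)^2 + (11/129)^2*(e13)^2 + (-643/473)^2*(e23)^2 = 126736/2013561*(+1) + 121/16641*(+1) + 413449/223729*(-1) = -16/9 (each basis 2-blade squares to minus the product of its generators' squares); cross terms between blades sharing an index anticommute and cancel. So B^2 = -16/9.
Answer: rotation, certificate B^2 = -16/9. No conjugation can change B^2 = -16/9; the sign gives the class.


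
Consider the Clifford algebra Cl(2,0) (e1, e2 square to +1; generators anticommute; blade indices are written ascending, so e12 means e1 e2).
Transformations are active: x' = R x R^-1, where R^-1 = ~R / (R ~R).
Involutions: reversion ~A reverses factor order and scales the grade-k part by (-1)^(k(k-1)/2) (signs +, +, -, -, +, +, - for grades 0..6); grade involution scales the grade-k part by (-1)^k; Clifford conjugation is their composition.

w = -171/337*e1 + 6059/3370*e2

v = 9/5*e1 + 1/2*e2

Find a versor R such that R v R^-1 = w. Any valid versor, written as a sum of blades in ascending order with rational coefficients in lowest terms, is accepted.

R = v + w = 2178/1685*e1 + 3872/1685*e2 works: the equal norms (349/100) guarantee its sandwich swaps v into w.
Answer: 2178/1685*e1 + 3872/1685*e2


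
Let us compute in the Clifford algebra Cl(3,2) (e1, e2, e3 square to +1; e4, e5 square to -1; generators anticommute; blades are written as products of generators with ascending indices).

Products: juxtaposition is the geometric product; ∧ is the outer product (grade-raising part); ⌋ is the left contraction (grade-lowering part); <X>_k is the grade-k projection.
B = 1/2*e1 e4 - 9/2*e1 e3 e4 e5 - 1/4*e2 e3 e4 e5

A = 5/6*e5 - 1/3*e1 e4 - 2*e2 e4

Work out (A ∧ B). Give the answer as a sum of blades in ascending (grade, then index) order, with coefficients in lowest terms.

step 1: 5/12*e1 e4 e5
Answer: 5/12*e1 e4 e5


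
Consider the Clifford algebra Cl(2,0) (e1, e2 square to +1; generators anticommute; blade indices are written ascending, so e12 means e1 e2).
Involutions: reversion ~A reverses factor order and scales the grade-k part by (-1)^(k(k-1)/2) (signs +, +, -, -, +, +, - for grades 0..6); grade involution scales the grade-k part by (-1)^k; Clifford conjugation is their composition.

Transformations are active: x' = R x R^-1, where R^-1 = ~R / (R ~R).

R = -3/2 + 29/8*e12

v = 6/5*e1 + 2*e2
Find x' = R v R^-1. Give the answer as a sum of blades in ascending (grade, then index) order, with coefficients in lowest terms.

~R = -3/2 - 29/8*e12, and R ~R = 985/64, so R^-1 = ~R / (985/64).
R v = 109/20*e1 - 147/20*e2
Answer: -11142/4925*e1 - 2794/4925*e2


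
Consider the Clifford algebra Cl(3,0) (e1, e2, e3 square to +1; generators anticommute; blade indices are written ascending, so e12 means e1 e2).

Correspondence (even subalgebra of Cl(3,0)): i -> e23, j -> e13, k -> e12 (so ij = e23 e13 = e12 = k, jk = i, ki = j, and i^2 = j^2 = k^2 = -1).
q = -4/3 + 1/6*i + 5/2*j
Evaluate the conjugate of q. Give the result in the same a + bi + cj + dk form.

In blades: q = -4/3 + 5/2*e13 + 1/6*e23.
Quaternion conjugation is reversion on the even subalgebra: the scalar is fixed and every grade-2 blade flips sign, giving -4/3 - 5/2*e13 - 1/6*e23; translating back:
Answer: -4/3 - 1/6*i - 5/2*j


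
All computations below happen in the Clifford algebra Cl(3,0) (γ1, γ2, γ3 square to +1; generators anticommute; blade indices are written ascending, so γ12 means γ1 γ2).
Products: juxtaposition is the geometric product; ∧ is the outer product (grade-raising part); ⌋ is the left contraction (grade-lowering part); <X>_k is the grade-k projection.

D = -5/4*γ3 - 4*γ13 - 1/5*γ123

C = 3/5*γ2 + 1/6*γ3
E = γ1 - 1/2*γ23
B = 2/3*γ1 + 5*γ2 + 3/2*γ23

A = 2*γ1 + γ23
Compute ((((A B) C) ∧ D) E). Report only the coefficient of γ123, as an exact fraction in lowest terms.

step 1: -1/6 - 5*γ3 + 10*γ12 + 11/3*γ123
step 2: -5/6 + 6*γ1 - 1/10*γ2 - 1/36*γ3 + 11/18*γ12 - 11/5*γ13 + 3*γ23 + 5/3*γ123
step 3: 25/24*γ3 - 25/6*γ13 + 1/8*γ23 - 359/360*γ123
step 4: 1/16 - 359/720*γ1 + 25/48*γ2 + 25/6*γ3 - 25/12*γ12 - 25/24*γ13 - 359/360*γ23 + 1/8*γ123
Answer: 1/8


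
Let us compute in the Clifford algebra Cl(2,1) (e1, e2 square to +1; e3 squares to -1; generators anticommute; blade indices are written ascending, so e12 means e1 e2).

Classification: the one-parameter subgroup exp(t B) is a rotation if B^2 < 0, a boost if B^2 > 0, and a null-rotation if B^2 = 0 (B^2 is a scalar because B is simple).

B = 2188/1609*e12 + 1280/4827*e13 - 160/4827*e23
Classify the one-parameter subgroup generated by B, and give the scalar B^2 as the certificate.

B^2 term by term: the squares give (2188/1609)^2*(e12)^2 + (1280/4827)^2*(e13)^2 + (-160/4827)^2*(e23)^2 = 4787344/2588881*(-1) + 1638400/23299929*(+1) + 25600/23299929*(+1) = -16/9 (each basis 2-blade squares to minus the product of its generators' squares); cross terms between blades sharing an index anticommute and cancel. So B^2 = -16/9.
Answer: rotation, certificate B^2 = -16/9. The invariant at work: B^2 = -16/9 is unchanged by conjugation, hence its sign classifies the subgroup whatever basis B is written in.


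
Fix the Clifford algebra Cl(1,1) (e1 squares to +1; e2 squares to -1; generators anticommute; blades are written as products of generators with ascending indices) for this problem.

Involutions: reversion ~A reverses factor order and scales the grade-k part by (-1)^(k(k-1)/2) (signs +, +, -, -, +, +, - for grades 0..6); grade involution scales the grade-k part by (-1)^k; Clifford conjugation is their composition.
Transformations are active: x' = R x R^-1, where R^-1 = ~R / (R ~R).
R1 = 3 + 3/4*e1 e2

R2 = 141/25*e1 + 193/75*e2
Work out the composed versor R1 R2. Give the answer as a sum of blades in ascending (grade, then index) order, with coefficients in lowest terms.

Distribute over the terms of R1 (each basis-blade product reordered to ascending indices, repeated generators contracted through their squares):
(3) R2 = 423/25*e1 + 193/25*e2
(3/4*e1 e2) R2 = -193/100*e1 - 423/100*e2
Summing the partial products and collecting blades:
Answer: 1499/100*e1 + 349/100*e2


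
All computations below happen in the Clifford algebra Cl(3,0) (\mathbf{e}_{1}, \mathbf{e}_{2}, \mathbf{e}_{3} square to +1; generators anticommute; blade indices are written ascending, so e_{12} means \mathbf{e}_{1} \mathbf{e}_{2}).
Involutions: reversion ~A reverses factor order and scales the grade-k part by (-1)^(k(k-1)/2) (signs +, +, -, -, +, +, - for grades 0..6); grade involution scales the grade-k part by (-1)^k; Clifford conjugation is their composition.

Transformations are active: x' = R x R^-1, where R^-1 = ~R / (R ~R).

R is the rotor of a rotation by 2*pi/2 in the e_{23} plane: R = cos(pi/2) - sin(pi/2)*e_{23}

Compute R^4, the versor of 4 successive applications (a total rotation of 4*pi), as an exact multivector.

Because a rotor carries half the rotation angle, composing 4 copies of this e_{23}-plane rotor multiplies the phase: 4*(pi/2) = 2 \pi, hence R^4 = cos(2 \pi) - sin(2 \pi)*e_{23}.
cos(2 \pi) = 1 and sin(2 \pi) = 0, so R^4 = 1. The total rotation 4*pi is 2 full turns, so every vector returns to itself, yet the rotor is +1, back on the identity sheet (an even number of 2*pi turns).
Answer: 1


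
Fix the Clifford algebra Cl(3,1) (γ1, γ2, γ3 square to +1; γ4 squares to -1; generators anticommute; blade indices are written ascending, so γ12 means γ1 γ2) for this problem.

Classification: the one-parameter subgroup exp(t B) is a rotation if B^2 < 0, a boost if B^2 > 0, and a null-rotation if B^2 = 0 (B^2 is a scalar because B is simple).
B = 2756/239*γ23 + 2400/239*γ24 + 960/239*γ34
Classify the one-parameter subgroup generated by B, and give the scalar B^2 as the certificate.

B^2 term by term: the squares give (2756/239)^2*(γ23)^2 + (2400/239)^2*(γ24)^2 + (960/239)^2*(γ34)^2 = 7595536/57121*(-1) + 5760000/57121*(+1) + 921600/57121*(+1) = -16 (each basis 2-blade squares to minus the product of its generators' squares); cross terms between blades sharing an index anticommute and cancel. So B^2 = -16.
Answer: rotation, certificate B^2 = -16. The class reads off the invariant scalar -16 directly.


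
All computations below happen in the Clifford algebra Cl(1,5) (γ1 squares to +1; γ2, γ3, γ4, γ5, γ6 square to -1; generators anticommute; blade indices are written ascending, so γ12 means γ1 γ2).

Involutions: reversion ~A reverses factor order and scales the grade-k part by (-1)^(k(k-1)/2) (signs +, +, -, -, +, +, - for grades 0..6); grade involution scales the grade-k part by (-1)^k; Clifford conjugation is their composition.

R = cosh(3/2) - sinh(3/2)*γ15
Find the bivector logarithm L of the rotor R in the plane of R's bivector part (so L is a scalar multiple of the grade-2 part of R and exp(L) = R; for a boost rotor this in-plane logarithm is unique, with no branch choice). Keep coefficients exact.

The scalar part of R is cosh(3/2), so cosh pins the rapidity up to sign — the sign comes from the bivector part; dividing that part by sinh of the rapidity yields the plane, and the in-plane L = rapidity * plane is unique because the two sign choices cancel.
Concretely: cosh(rapidity) = cosh(3/2) gives rapidity = ±3/2, and since rapidity/sinh(rapidity) is even the sign is immaterial: L = (rapidity/sinh(rapidity)) * <R>_2 = (3/(2*sinh(3/2))) * <R>_2.
Answer: -3/2*γ15


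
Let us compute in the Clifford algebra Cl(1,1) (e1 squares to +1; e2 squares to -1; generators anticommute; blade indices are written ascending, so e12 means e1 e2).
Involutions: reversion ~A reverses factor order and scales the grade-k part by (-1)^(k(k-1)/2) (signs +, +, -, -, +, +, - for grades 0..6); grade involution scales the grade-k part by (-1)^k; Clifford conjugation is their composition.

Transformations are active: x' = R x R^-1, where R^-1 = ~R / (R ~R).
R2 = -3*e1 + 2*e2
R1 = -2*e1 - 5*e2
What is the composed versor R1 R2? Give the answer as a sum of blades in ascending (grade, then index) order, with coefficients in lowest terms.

Distribute over the terms of R1 (each basis-blade product reordered to ascending indices, repeated generators contracted through their squares):
(-2*e1) R2 = 6 - 4*e12
(-5*e2) R2 = 10 - 15*e12
Summing the partial products and collecting blades:
Answer: 16 - 19*e12


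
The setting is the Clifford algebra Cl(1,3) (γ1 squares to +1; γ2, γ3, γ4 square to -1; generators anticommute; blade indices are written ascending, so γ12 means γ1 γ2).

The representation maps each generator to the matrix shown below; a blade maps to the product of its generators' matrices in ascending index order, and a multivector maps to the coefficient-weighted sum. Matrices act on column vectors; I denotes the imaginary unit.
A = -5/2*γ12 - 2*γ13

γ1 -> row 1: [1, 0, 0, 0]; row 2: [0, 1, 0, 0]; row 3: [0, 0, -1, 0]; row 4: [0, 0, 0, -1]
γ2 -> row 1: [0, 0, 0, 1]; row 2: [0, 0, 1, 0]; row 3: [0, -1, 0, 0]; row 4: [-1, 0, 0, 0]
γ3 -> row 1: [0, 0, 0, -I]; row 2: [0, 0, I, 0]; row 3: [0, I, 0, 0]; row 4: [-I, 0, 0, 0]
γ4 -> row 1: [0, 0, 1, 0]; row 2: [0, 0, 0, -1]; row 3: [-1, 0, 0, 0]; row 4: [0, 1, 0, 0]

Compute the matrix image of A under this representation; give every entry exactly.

Bivector images (products of the table entries): rho(γ12) = rho(γ1)rho(γ2) = row 1: [0, 0, 0, 1]; row 2: [0, 0, 1, 0]; row 3: [0, 1, 0, 0]; row 4: [1, 0, 0, 0]; rho(γ13) = rho(γ1)rho(γ3) = row 1: [0, 0, 0, -I]; row 2: [0, 0, I, 0]; row 3: [0, -I, 0, 0]; row 4: [I, 0, 0, 0].
M = (-5/2)*rho(γ12) + (-2)*rho(γ13), summed entrywise:
Answer: row 1: [0, 0, 0, -5/2 + 2*I]; row 2: [0, 0, -5/2 - 2*I, 0]; row 3: [0, -5/2 + 2*I, 0, 0]; row 4: [-5/2 - 2*I, 0, 0, 0]


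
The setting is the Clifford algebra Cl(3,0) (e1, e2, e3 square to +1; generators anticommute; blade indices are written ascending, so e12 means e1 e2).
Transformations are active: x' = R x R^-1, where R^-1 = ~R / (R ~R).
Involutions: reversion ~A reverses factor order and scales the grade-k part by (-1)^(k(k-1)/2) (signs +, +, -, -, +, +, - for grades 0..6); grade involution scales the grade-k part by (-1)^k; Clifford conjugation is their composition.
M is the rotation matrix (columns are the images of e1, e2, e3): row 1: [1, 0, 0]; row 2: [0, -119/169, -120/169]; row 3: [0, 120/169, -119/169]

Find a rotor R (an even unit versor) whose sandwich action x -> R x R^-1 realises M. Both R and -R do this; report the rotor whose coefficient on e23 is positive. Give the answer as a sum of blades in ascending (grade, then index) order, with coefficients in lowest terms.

Method: write R = a + b12*e12 + b13*e13 + b23*e23 with a^2 + b12^2 + b13^2 + b23^2 = 1 (so R^-1 = ~R). Expanding the columns R e_j ~R gives tr M = 4a^2 - 1 and, from the antisymmetric part, M21 - M12 = -4a*b12, M13 - M31 = 4a*b13, M32 - M23 = -4a*b23.
Here tr M = -69/169, so a^2 = (1 + tr M)/4 = 25/169 and a = ±5/13. Taking a = 5/13: M21 - M12 = 0, M13 - M31 = 0, M32 - M23 = 240/169, giving b12 = 0, b13 = 0, b23 = -12/13, i.e. R = 5/13 - 12/13*e23.
Its e23 coefficient is negative, so report the other preimage -R.
Answer: -5/13 + 12/13*e23. Recall the cover is two-to-one: with M of trace -69/169, both preimages act alike, and the stated e23 sign chooses the sheet.


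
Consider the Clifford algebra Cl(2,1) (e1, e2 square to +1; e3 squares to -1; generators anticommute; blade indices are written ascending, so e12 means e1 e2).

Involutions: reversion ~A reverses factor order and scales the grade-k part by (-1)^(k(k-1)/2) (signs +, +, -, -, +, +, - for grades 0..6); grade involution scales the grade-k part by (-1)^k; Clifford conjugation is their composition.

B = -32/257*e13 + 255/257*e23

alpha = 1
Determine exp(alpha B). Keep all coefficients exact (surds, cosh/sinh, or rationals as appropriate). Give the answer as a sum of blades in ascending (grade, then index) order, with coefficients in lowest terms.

B^2 term by term: the squares give (-32/257)^2*(e13)^2 + (255/257)^2*(e23)^2 = 1024/66049*(+1) + 65025/66049*(+1) = 1 (each basis 2-blade squares to minus the product of its generators' squares); cross terms between blades sharing an index anticommute and cancel. So B^2 = 1.
B^2 = 1 — B^2 > 0, so the exponential closes hyperbolically: l = 1, alpha*l = 1, so exp(alpha B) = cosh(1) + (sinh(1)/1)*B = cosh(1) + (sinh(1))*B.
Answer: cosh(1) - 32*sinh(1)/257*e13 + 255*sinh(1)/257*e23


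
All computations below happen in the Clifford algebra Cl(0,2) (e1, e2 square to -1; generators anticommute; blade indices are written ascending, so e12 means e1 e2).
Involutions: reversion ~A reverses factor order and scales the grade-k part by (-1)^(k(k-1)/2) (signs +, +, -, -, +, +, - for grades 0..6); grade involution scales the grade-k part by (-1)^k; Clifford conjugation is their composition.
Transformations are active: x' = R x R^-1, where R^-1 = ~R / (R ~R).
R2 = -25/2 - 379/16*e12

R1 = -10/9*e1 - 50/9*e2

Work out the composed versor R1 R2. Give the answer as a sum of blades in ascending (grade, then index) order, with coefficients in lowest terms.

Distribute over the terms of R1 (each basis-blade product reordered to ascending indices, repeated generators contracted through their squares):
(-10/9*e1) R2 = 125/9*e1 - 1895/72*e2
(-50/9*e2) R2 = 9475/72*e1 + 625/9*e2
Summing the partial products and collecting blades:
Answer: 10475/72*e1 + 345/8*e2


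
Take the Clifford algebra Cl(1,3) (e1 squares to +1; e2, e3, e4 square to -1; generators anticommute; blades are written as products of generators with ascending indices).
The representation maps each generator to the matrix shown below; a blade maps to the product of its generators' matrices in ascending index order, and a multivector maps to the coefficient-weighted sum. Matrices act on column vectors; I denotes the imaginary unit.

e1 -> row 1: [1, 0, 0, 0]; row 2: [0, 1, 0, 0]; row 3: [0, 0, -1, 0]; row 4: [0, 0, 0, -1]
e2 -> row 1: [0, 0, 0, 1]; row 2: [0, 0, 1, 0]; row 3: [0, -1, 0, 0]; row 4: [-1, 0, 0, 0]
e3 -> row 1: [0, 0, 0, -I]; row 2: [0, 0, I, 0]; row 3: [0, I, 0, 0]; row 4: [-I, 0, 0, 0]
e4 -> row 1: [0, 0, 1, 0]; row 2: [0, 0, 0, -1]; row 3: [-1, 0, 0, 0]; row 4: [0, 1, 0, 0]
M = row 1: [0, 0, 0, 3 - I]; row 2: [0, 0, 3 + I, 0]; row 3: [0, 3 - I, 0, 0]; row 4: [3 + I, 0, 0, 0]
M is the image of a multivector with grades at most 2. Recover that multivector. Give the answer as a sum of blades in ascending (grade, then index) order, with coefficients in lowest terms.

Method: the blade images are trace-orthogonal — tr(rho(e_A) rho(e_B)^-1) = 4 if A = B and 0 otherwise — and rho(e_A)^-1 = (e_A)^2 * rho(e_A) with (e_A)^2 = +1 or -1, so the coefficient of e_A in the preimage is (e_A)^2 * tr(M rho(e_A))/4.
Nonzero projections over blades of grade <= 2: e1 e2: (e1 e2)^2 = +1, tr(M rho(e1 e2)) = 12, coefficient 3; e1 e3: (e1 e3)^2 = +1, tr(M rho(e1 e3)) = 4, coefficient 1. Every other blade of grade <= 2 projects to 0.
Answer: 3*e1 e2 + e1 e3


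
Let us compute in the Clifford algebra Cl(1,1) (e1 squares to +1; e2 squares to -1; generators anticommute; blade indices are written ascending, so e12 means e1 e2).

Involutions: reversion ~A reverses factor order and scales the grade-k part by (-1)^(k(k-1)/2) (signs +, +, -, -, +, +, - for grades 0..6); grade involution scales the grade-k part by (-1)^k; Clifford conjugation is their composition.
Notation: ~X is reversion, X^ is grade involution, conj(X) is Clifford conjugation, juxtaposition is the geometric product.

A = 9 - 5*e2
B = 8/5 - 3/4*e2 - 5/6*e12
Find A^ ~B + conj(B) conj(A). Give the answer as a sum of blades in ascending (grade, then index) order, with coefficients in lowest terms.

first term: 363/20 + 25/6*e1 + 5/4*e2 + 15/2*e12
second term: 213/20 - 25/6*e1 + 59/4*e2 + 15/2*e12
Answer: 144/5 + 16*e2 + 15*e12


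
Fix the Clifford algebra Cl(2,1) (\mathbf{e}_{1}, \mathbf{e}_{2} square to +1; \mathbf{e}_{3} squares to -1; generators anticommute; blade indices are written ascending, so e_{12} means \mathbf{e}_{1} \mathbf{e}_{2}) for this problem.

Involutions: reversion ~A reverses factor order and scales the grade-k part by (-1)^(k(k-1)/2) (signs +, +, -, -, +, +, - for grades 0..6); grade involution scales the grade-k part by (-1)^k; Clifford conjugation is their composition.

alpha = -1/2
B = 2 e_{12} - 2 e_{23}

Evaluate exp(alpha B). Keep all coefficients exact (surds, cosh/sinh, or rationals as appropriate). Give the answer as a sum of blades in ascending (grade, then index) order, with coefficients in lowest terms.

B^2 term by term: the squares give (2)^2*(e_{12})^2 + (-2)^2*(e_{23})^2 = 4*(-1) + 4*(+1) = 0 (each basis 2-blade squares to minus the product of its generators' squares); cross terms between blades sharing an index anticommute and cancel. So B^2 = 0.
B^2 = 0, so the series truncates immediately: exp(alpha B) = 1 + alpha B (parabolic case).
Answer: 1 - e_{12} + e_{23}


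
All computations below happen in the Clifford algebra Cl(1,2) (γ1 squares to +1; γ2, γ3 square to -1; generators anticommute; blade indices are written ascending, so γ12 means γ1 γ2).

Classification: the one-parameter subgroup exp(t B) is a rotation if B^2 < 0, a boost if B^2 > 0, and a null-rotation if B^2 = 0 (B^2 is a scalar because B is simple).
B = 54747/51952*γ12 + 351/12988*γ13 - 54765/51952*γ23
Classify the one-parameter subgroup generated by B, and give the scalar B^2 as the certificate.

B^2 term by term: the squares give (54747/51952)^2*(γ12)^2 + (351/12988)^2*(γ13)^2 + (-54765/51952)^2*(γ23)^2 = 2997234009/2699010304*(+1) + 123201/168688144*(+1) + 2999205225/2699010304*(-1) = 0 (each basis 2-blade squares to minus the product of its generators' squares); cross terms between blades sharing an index anticommute and cancel. So B^2 = 0.
Answer: null-rotation, certificate B^2 = 0. Check the certificate: B^2 = 0, and that sign is decisive whatever form B takes.


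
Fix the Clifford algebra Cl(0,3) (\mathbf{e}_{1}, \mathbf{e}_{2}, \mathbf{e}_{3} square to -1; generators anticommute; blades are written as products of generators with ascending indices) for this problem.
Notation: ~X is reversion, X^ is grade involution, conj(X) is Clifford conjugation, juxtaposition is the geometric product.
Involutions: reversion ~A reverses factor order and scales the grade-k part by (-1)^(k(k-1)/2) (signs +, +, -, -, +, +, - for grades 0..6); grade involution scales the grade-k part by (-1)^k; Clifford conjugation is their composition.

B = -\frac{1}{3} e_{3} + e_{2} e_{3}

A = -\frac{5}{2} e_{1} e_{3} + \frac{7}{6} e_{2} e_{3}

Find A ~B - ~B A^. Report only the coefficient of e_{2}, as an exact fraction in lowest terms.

first term: \frac{7}{6} - \frac{5}{6} e_{1} + \frac{7}{18} e_{2} + \frac{5}{2} e_{1} e_{2}
second term: \frac{7}{6} + \frac{5}{6} e_{1} - \frac{7}{18} e_{2} - \frac{5}{2} e_{1} e_{2}
Answer: \frac{7}{9}


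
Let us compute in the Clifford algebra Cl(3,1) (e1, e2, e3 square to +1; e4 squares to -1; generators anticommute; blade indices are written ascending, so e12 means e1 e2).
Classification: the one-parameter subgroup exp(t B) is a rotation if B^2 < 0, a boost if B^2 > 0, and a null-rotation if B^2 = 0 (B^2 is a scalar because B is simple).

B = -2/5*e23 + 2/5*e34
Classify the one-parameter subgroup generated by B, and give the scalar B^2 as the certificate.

B^2 term by term: the squares give (-2/5)^2*(e23)^2 + (2/5)^2*(e34)^2 = 4/25*(-1) + 4/25*(+1) = 0 (each basis 2-blade squares to minus the product of its generators' squares); cross terms between blades sharing an index anticommute and cancel. So B^2 = 0.
Answer: null-rotation, certificate B^2 = 0. Key observation: B^2 = 0 is a conjugation invariant, so its sign decides the class regardless of the surface form of B.


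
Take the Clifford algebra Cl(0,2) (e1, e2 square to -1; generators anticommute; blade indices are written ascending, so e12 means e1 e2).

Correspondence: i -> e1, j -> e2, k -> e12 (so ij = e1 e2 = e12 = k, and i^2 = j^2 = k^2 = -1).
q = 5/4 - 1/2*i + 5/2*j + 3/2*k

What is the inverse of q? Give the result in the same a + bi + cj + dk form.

In blades: q = 5/4 - 1/2*e1 + 5/2*e2 + 3/2*e12.
With qbar = 5/4 + 1/2*e1 - 5/2*e2 - 3/2*e12 (scalar fixed, mapped units negated), q qbar = 165/16 (the sum of squared coefficients), so q^-1 = qbar / (165/16) = 4/33 + 8/165*e1 - 8/33*e2 - 8/55*e12; translating back:
Answer: 4/33 + 8/165*i - 8/33*j - 8/55*k


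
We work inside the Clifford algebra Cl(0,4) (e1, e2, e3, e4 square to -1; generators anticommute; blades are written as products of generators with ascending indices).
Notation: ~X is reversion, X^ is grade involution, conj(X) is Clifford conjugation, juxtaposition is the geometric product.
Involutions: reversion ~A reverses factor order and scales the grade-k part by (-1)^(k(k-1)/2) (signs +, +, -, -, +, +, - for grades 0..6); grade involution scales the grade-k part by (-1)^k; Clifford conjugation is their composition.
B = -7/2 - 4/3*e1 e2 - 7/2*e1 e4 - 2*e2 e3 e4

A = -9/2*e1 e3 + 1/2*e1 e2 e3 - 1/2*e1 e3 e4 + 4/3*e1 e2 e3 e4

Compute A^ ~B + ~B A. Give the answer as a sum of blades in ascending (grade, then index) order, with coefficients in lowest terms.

first term: 8/3*e1 + 29/12*e3 - e1 e2 + 63/4*e1 e3 + e1 e4 + 4/3*e2 e3 - 631/36*e3 e4 + 7/4*e1 e2 e3 - 9*e1 e2 e4 - 7/4*e1 e3 e4 + 13/12*e2 e3 e4 - 14/3*e1 e2 e3 e4
second term: -8/3*e1 - 29/12*e3 - e1 e2 + 63/4*e1 e3 + e1 e4 - 32/3*e2 e3 + 503/36*e3 e4 - 7/4*e1 e2 e3 + 9*e1 e2 e4 + 7/4*e1 e3 e4 + 13/12*e2 e3 e4 - 14/3*e1 e2 e3 e4
Answer: -2*e1 e2 + 63/2*e1 e3 + 2*e1 e4 - 28/3*e2 e3 - 32/9*e3 e4 + 13/6*e2 e3 e4 - 28/3*e1 e2 e3 e4
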